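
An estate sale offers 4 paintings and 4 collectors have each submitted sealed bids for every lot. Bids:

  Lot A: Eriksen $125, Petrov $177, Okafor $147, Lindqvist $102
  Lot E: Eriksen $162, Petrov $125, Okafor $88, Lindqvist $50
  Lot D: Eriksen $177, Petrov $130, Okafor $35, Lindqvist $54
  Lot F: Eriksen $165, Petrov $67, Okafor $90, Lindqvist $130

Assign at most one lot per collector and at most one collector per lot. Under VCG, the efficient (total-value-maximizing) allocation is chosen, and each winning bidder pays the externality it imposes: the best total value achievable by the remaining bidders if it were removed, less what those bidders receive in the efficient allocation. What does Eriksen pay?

Eriksen pays $5.

Efficient allocation: Eriksen→Lot D ($177), Petrov→Lot E ($125), Okafor→Lot A ($147), Lindqvist→Lot F ($130); total welfare W = $579.
Eriksen receives Lot D at value $177, so the others get W − 177 = $402.
Without Eriksen: best allocation of the remaining 3 bidders over all 4 lots is Petrov→Lot D ($130), Okafor→Lot A ($147), Lindqvist→Lot F ($130), total $407.
VCG payment = (others' best without Eriksen) − (others' welfare with Eriksen) = 407 − 402 = $5.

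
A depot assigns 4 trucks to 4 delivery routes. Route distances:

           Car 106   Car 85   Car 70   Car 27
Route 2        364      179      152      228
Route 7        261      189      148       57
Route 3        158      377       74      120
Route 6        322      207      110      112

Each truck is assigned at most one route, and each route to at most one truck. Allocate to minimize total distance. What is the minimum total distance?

Optimal: Car 106→Route 3 (158 km), Car 85→Route 2 (179 km), Car 70→Route 6 (110 km), Car 27→Route 7 (57 km) — total 158+179+110+57 = 504 km.
Min-entry greedy (repeatedly take the single cheapest remaining cell) gives 632 km, worse by 128.

Minimum total: 504 km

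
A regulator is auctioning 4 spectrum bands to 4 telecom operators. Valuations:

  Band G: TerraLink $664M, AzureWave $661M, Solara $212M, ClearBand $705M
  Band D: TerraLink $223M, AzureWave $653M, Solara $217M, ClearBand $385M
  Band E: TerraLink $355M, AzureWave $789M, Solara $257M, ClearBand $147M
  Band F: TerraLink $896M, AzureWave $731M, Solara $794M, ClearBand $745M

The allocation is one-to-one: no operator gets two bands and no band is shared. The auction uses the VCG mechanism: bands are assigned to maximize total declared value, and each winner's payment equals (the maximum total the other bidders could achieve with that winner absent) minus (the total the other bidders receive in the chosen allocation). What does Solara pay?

Efficient allocation: TerraLink→Band G ($664M), AzureWave→Band E ($789M), Solara→Band F ($794M), ClearBand→Band D ($385M); total welfare W = $2632M.
Solara receives Band F at value $794M, so the others get W − 794 = $1838M.
Without Solara: best allocation of the remaining 3 bidders over all 4 bands is TerraLink→Band F ($896M), AzureWave→Band E ($789M), ClearBand→Band G ($705M), total $2390M.
VCG payment = (others' best without Solara) − (others' welfare with Solara) = 2390 − 1838 = $552M.

Solara pays $552M.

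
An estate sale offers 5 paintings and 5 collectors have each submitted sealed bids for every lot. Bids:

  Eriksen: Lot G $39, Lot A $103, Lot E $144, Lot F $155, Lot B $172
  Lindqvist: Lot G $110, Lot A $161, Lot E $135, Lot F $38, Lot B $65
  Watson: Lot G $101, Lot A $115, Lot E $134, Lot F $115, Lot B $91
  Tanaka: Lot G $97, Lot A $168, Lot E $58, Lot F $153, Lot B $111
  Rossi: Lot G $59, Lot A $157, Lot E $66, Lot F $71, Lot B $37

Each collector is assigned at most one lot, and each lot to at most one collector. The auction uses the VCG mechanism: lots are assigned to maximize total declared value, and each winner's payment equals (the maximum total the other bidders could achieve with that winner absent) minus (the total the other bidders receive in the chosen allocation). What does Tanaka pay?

Efficient allocation: Eriksen→Lot B ($172), Lindqvist→Lot G ($110), Watson→Lot E ($134), Tanaka→Lot F ($153), Rossi→Lot A ($157); total welfare W = $726.
Tanaka receives Lot F at value $153, so the others get W − 153 = $573.
Without Tanaka: best allocation of the remaining 4 bidders over all 5 lots is Eriksen→Lot B ($172), Lindqvist→Lot E ($135), Watson→Lot F ($115), Rossi→Lot A ($157), total $579.
VCG payment = (others' best without Tanaka) − (others' welfare with Tanaka) = 579 − 573 = $6.

Tanaka pays $6.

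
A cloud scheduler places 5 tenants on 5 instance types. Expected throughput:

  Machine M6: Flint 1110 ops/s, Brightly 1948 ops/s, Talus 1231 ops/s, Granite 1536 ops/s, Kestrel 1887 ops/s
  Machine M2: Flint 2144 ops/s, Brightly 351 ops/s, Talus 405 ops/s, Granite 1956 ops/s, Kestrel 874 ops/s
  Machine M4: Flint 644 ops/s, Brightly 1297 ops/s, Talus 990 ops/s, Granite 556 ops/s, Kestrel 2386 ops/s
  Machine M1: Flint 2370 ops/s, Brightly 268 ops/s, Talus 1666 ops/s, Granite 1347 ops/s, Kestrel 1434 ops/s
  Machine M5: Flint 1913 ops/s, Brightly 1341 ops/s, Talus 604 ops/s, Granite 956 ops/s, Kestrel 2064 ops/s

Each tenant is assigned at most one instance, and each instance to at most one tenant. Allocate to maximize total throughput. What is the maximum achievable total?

Maximum total: 9869 ops/s

Optimal: Flint→Machine M5 (1913 ops/s), Brightly→Machine M6 (1948 ops/s), Talus→Machine M1 (1666 ops/s), Granite→Machine M2 (1956 ops/s), Kestrel→Machine M4 (2386 ops/s) — total 1913+1948+1666+1956+2386 = 9869 ops/s.
Row-greedy (each tenant in turn takes its best remaining instance) gives 9328 ops/s, worse by 541.
Checked against all permutations: 9869 ops/s is optimal.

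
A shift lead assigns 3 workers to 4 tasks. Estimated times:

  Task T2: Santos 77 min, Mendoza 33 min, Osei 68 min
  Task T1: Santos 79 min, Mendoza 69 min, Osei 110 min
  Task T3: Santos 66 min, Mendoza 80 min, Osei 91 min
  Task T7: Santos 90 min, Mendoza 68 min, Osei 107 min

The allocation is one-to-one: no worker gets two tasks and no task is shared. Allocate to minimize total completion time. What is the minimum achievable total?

Minimum total: 202 min

This is a one-to-one assignment (minimum-cost bipartite matching).
Optimal: Santos→Task T3 (66 min), Mendoza→Task T7 (68 min), Osei→Task T2 (68 min) — total 66+68+68 = 202 min.
Row-greedy (each worker in turn takes its cheapest remaining task) gives 206 min, worse by 4.
Next-best assignment: Santos→Task T1, Mendoza→Task T2, Osei→Task T3 = 203 min.
Checked against all permutations: 202 min is optimal.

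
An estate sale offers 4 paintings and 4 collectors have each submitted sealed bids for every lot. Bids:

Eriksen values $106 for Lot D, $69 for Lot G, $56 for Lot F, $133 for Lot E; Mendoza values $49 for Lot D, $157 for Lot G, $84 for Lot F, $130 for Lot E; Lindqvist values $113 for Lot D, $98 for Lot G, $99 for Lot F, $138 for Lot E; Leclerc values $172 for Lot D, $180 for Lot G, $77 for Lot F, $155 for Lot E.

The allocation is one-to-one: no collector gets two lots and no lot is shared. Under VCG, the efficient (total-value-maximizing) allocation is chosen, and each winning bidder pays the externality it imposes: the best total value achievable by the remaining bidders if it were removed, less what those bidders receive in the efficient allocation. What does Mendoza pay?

Efficient allocation: Eriksen→Lot E ($133), Mendoza→Lot G ($157), Lindqvist→Lot F ($99), Leclerc→Lot D ($172); total welfare W = $561.
Mendoza receives Lot G at value $157, so the others get W − 157 = $404.
Without Mendoza: best allocation of the remaining 3 bidders over all 4 lots is Eriksen→Lot E ($133), Lindqvist→Lot D ($113), Leclerc→Lot G ($180), total $426.
VCG payment = (others' best without Mendoza) − (others' welfare with Mendoza) = 426 − 404 = $22.

Mendoza pays $22.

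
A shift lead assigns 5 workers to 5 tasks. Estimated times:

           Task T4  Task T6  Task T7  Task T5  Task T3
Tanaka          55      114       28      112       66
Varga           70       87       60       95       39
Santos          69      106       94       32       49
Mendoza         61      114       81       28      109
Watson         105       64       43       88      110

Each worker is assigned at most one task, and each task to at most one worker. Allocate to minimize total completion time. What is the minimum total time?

Minimum total: 224 min

Optimal: Tanaka→Task T7 (28 min), Varga→Task T3 (39 min), Santos→Task T5 (32 min), Mendoza→Task T4 (61 min), Watson→Task T6 (64 min) — total 28+39+32+61+64 = 224 min.
Min-entry greedy (repeatedly take the single cheapest remaining cell) gives 228 min, worse by 4.
Next-best assignment: Tanaka→Task T7, Varga→Task T3, Santos→Task T4, Mendoza→Task T5, Watson→Task T6 = 228 min.
Swapping Mendoza↔Santos (Mendoza→Task T5 28 min, Santos→Task T4 69 min) adds 4.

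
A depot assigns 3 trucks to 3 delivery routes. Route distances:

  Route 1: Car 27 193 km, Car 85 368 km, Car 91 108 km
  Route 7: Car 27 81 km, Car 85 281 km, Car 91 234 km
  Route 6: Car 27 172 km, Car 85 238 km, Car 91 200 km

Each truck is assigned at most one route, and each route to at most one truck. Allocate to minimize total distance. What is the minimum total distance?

Min total: 427 km

Optimal: Car 27→Route 7 (81 km), Car 85→Route 6 (238 km), Car 91→Route 1 (108 km) — total 81+238+108 = 427 km.
Swapping Car 85↔Car 91 (Car 85→Route 1 368 km, Car 91→Route 6 200 km) adds 222.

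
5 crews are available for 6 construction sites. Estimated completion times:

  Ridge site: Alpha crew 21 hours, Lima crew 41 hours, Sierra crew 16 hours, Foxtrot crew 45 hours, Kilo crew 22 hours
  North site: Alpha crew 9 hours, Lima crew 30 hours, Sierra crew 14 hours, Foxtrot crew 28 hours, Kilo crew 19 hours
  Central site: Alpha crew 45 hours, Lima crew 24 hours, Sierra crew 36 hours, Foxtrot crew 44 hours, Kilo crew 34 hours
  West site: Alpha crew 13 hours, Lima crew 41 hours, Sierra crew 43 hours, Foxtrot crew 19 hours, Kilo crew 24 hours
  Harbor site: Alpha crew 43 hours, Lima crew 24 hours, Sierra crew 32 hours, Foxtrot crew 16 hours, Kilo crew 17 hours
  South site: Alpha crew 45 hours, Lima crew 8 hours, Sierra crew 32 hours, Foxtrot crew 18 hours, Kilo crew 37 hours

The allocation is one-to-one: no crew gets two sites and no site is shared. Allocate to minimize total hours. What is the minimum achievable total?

Minimum total: 69 hours

Optimal: Alpha crew→North site (9 hours), Lima crew→South site (8 hours), Sierra crew→Ridge site (16 hours), Foxtrot crew→West site (19 hours), Kilo crew→Harbor site (17 hours) — total 9+8+16+19+17 = 69 hours.
Row-greedy (each crew in turn takes its cheapest remaining site) gives 73 hours, worse by 4.
Next-best assignment: Alpha crew→West site, Lima crew→South site, Sierra crew→Ridge site, Foxtrot crew→Harbor site, Kilo crew→North site = 72 hours.
Swapping Kilo crew↔Sierra crew (Kilo crew→Ridge site 22 hours, Sierra crew→Harbor site 32 hours) adds 21.
No other one-to-one assignment undercuts 69 hours.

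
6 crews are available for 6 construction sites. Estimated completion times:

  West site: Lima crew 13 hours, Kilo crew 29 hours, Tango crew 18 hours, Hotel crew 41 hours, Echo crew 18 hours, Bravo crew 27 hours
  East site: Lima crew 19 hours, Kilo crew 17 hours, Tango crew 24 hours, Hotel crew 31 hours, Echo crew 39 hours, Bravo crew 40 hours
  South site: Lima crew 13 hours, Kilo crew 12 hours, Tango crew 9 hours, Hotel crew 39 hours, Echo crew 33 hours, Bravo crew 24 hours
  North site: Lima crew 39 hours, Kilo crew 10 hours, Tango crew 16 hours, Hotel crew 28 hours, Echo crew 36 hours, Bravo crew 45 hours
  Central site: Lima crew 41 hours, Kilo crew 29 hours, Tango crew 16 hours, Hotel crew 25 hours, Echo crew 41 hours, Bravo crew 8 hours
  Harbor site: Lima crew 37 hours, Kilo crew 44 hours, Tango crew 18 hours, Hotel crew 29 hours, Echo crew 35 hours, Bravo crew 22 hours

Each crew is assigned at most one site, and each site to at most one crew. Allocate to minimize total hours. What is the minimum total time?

This is the linear assignment problem.
Optimal: Lima crew→East site (19 hours), Kilo crew→North site (10 hours), Tango crew→South site (9 hours), Hotel crew→Harbor site (29 hours), Echo crew→West site (18 hours), Bravo crew→Central site (8 hours) — total 19+10+9+29+18+8 = 93 hours.
Row-greedy (each crew in turn takes its cheapest remaining site) gives 132 hours, worse by 39.
Next-best assignment: Lima crew→South site, Kilo crew→North site, Tango crew→Harbor site, Hotel crew→East site, Echo crew→West site, Bravo crew→Central site = 98 hours.
Swapping Lima crew↔Echo crew (Lima crew→West site 13 hours, Echo crew→East site 39 hours) adds 15.
No other one-to-one assignment undercuts 93 hours.

Min total: 93 hours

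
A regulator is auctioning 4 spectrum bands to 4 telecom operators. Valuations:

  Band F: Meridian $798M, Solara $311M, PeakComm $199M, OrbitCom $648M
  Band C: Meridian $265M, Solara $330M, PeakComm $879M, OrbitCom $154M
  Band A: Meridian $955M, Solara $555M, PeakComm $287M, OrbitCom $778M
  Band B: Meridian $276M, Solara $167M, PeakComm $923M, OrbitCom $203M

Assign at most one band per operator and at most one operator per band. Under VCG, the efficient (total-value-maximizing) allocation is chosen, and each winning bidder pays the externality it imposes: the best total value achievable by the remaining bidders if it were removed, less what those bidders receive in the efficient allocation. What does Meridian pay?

Meridian pays $225M.

Efficient allocation: Meridian→Band A ($955M), Solara→Band C ($330M), PeakComm→Band B ($923M), OrbitCom→Band F ($648M); total welfare W = $2856M.
Meridian receives Band A at value $955M, so the others get W − 955 = $1901M.
Without Meridian: best allocation of the remaining 3 bidders over all 4 bands is Solara→Band A ($555M), PeakComm→Band B ($923M), OrbitCom→Band F ($648M), total $2126M.
VCG payment = (others' best without Meridian) − (others' welfare with Meridian) = 2126 − 1901 = $225M.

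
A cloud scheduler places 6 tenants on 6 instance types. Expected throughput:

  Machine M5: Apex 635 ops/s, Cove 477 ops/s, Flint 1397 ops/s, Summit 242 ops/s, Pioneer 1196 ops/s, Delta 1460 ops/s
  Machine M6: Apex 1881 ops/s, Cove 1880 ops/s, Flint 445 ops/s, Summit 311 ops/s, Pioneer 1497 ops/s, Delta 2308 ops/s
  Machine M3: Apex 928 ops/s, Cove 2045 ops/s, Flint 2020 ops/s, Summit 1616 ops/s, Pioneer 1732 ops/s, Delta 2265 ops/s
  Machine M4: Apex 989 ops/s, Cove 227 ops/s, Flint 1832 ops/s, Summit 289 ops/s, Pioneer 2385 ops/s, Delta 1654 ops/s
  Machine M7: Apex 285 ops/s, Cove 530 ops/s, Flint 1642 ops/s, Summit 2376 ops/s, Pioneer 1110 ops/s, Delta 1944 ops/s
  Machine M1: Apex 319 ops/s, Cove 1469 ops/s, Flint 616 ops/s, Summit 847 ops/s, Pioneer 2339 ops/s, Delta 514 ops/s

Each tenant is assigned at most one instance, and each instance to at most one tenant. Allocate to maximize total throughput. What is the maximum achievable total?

Maximum total: 11933 ops/s

Optimal: Apex→Machine M6 (1881 ops/s), Cove→Machine M3 (2045 ops/s), Flint→Machine M4 (1832 ops/s), Summit→Machine M7 (2376 ops/s), Pioneer→Machine M1 (2339 ops/s), Delta→Machine M5 (1460 ops/s) — total 1881+2045+1832+2376+2339+1460 = 11933 ops/s.
Max-entry greedy (repeatedly take the single best remaining cell) gives 10830 ops/s, worse by 1103.
Checked against all permutations: 11933 ops/s is optimal.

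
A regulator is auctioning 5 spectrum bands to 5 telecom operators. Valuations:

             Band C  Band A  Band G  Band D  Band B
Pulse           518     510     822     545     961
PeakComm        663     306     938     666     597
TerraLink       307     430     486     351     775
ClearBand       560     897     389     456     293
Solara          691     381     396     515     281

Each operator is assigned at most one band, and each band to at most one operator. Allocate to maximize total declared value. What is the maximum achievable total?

Treat this as an assignment problem: match each operator to one band.
Optimal: Pulse→Band G ($822M), PeakComm→Band D ($666M), TerraLink→Band B ($775M), ClearBand→Band A ($897M), Solara→Band C ($691M) — total 822+666+775+897+691 = $3851M.
Next-best assignment: Pulse→Band D, PeakComm→Band G, TerraLink→Band B, ClearBand→Band A, Solara→Band C = $3846M.
Checked against all permutations: $3851M is optimal.

Max total: $3851M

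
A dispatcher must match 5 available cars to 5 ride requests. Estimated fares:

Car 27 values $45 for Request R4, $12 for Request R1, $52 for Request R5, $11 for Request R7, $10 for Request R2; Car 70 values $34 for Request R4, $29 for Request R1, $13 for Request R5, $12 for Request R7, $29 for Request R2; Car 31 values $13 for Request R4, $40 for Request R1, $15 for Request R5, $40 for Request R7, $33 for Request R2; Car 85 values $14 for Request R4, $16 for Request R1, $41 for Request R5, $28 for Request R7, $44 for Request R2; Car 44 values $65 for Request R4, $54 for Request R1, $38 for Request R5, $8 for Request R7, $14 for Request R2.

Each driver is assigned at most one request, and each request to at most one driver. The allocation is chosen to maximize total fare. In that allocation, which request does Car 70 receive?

Car 70 receives Request R1.

This is the linear assignment problem.
Optimal: Car 27→Request R5 ($52), Car 70→Request R1 ($29), Car 31→Request R7 ($40), Car 85→Request R2 ($44), Car 44→Request R4 ($65) — total 52+29+40+44+65 = $230.
Column-greedy (each request in turn goes to its best remaining driver) gives $214, worse by 16.
Car 70's own top request is Request R4 ($34), but forcing Car 70→Request R4 and reassigning the rest optimally gives only $224 — worse by 6.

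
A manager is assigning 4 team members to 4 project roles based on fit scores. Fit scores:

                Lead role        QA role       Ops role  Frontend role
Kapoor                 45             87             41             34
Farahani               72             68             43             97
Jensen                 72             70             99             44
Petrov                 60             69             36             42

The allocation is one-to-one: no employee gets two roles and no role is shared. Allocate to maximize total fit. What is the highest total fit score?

Maximum total: 343 pts

Optimal: Kapoor→QA role (87 pts), Farahani→Frontend role (97 pts), Jensen→Ops role (99 pts), Petrov→Lead role (60 pts) — total 87+97+99+60 = 343 pts.
Column-greedy (each role in turn goes to its best remaining employee) gives 300 pts, worse by 43.
Next-best assignment: Kapoor→Lead role, Farahani→Frontend role, Jensen→Ops role, Petrov→QA role = 310 pts.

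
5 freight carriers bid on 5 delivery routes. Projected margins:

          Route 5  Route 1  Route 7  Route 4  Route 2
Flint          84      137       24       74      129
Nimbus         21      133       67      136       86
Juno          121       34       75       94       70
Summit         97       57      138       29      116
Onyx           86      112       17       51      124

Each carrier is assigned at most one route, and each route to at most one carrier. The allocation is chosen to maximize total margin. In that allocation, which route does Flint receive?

Flint receives Route 1.

Optimal: Flint→Route 1 ($137k), Nimbus→Route 4 ($136k), Juno→Route 5 ($121k), Summit→Route 7 ($138k), Onyx→Route 2 ($124k) — total 137+136+121+138+124 = $656k.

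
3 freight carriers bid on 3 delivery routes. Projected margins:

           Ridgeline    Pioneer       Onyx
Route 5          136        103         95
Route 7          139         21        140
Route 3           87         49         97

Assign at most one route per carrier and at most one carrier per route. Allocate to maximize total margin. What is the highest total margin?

Max total: $339k

Optimal: Ridgeline→Route 7 ($139k), Pioneer→Route 5 ($103k), Onyx→Route 3 ($97k) — total 139+103+97 = $339k.
Column-greedy (each route in turn goes to its best remaining carrier) gives $325k, worse by 14.
Swapping Ridgeline↔Pioneer (Ridgeline→Route 5 $136k, Pioneer→Route 7 $21k) loses 85.
Checked against all permutations: $339k is optimal.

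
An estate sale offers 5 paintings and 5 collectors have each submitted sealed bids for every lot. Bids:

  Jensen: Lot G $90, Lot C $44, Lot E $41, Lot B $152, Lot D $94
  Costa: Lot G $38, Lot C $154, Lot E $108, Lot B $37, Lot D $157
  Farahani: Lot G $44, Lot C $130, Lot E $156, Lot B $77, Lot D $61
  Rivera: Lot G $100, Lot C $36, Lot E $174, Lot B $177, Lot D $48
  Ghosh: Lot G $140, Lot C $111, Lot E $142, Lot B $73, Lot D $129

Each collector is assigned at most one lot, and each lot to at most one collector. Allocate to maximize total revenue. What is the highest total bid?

Optimal: Jensen→Lot B ($152), Costa→Lot D ($157), Farahani→Lot C ($130), Rivera→Lot E ($174), Ghosh→Lot G ($140) — total 152+157+130+174+140 = $753.
Row-greedy (each collector in turn takes its best remaining lot) gives $676, worse by 77.

Max total: $753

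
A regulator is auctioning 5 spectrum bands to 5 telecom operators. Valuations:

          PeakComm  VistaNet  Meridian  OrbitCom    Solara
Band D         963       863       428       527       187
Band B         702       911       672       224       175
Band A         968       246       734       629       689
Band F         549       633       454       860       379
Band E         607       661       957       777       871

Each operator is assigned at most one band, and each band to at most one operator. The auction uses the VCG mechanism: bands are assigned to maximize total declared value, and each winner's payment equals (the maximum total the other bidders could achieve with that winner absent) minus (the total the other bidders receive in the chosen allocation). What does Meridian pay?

Meridian pays $187M.

Efficient allocation: PeakComm→Band D ($963M), VistaNet→Band B ($911M), Meridian→Band E ($957M), OrbitCom→Band F ($860M), Solara→Band A ($689M); total welfare W = $4380M.
Meridian receives Band E at value $957M, so the others get W − 957 = $3423M.
Without Meridian: best allocation of the remaining 4 bidders over all 5 bands is PeakComm→Band A ($968M), VistaNet→Band B ($911M), OrbitCom→Band F ($860M), Solara→Band E ($871M), total $3610M.
VCG payment = (others' best without Meridian) − (others' welfare with Meridian) = 3610 − 3423 = $187M.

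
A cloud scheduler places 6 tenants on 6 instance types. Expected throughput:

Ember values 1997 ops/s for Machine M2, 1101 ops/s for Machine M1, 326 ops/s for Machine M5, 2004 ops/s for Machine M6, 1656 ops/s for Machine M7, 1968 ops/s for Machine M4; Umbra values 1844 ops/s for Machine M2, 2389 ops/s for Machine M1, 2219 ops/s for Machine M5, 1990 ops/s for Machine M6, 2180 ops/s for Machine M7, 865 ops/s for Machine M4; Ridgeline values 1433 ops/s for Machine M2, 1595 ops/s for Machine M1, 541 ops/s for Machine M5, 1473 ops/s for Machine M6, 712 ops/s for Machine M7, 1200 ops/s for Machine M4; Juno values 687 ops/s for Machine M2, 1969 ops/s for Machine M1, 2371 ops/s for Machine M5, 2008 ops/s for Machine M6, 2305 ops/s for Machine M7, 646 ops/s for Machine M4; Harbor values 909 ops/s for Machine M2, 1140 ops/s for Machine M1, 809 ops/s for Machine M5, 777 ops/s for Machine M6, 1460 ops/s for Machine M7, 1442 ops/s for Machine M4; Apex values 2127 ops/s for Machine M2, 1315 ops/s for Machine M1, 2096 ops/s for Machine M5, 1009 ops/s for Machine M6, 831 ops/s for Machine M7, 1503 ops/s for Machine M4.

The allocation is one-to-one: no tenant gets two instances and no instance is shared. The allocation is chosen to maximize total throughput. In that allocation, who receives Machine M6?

Optimal: Ember→Machine M4 (1968 ops/s), Umbra→Machine M1 (2389 ops/s), Ridgeline→Machine M6 (1473 ops/s), Juno→Machine M5 (2371 ops/s), Harbor→Machine M7 (1460 ops/s), Apex→Machine M2 (2127 ops/s) — total 1968+2389+1473+2371+1460+2127 = 11788 ops/s.
Row-greedy (each tenant in turn takes its best remaining instance) gives 11160 ops/s, worse by 628.
Checked against all permutations: 11788 ops/s is optimal.
Ridgeline's own top instance is Machine M1 (1595 ops/s), but forcing Ridgeline→Machine M1 and reassigning the rest optimally gives only 11719 ops/s — worse by 69.

Ridgeline receives Machine M6.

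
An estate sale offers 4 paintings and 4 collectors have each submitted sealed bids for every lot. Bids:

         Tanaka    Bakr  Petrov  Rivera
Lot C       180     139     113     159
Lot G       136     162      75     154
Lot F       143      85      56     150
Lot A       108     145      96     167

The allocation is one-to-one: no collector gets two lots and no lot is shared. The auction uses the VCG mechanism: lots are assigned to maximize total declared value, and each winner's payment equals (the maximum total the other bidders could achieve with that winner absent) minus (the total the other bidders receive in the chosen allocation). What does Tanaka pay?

Efficient allocation: Tanaka→Lot C ($180), Bakr→Lot G ($162), Petrov→Lot A ($96), Rivera→Lot F ($150); total welfare W = $588.
Tanaka receives Lot C at value $180, so the others get W − 180 = $408.
Without Tanaka: best allocation of the remaining 3 bidders over all 4 lots is Bakr→Lot G ($162), Petrov→Lot C ($113), Rivera→Lot A ($167), total $442.
VCG payment = (others' best without Tanaka) − (others' welfare with Tanaka) = 442 − 408 = $34.

Tanaka pays $34.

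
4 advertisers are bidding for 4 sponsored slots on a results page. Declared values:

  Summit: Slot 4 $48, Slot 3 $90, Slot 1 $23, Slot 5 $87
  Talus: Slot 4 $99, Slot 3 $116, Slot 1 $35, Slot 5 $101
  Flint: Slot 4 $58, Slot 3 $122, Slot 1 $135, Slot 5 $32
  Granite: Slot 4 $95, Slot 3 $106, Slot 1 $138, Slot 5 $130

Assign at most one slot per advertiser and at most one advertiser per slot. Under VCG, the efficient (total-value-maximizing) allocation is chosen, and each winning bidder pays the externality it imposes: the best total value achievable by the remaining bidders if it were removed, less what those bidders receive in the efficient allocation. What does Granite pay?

Granite pays $14.

Efficient allocation: Summit→Slot 3 ($90), Talus→Slot 4 ($99), Flint→Slot 1 ($135), Granite→Slot 5 ($130); total welfare W = $454.
Granite receives Slot 5 at value $130, so the others get W − 130 = $324.
Without Granite: best allocation of the remaining 3 bidders over all 4 slots is Summit→Slot 5 ($87), Talus→Slot 3 ($116), Flint→Slot 1 ($135), total $338.
VCG payment = (others' best without Granite) − (others' welfare with Granite) = 338 − 324 = $14.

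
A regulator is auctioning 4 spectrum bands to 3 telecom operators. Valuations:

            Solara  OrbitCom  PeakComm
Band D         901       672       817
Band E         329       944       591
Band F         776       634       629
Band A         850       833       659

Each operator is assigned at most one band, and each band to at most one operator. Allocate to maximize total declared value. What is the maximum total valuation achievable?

Maximum total: $2611M

Optimal: Solara→Band A ($850M), OrbitCom→Band E ($944M), PeakComm→Band D ($817M) — total 850+944+817 = $2611M.
Column-greedy (each band in turn goes to its best remaining operator) gives $2474M, worse by 137.
No other one-to-one assignment exceeds $2611M.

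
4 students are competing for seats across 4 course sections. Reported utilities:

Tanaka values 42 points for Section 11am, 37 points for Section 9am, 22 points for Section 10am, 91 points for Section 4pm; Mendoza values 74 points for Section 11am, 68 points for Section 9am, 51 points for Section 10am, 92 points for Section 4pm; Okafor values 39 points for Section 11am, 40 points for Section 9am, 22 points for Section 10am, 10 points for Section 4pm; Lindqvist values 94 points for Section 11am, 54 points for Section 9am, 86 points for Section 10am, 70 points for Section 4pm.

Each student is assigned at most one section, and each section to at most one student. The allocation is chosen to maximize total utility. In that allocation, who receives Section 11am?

This is a one-to-one assignment (maximum-weight bipartite matching).
Optimal: Tanaka→Section 4pm (91 points), Mendoza→Section 11am (74 points), Okafor→Section 9am (40 points), Lindqvist→Section 10am (86 points) — total 91+74+40+86 = 291 points.
Column-greedy (each section in turn goes to its best remaining student) gives 194 points, worse by 97.
Next-best assignment: Tanaka→Section 4pm, Mendoza→Section 9am, Okafor→Section 11am, Lindqvist→Section 10am = 284 points.
Swapping Lindqvist↔Mendoza (Lindqvist→Section 11am 94 points, Mendoza→Section 10am 51 points) loses 15.
Mendoza's own top section is Section 4pm (92 points), but forcing Mendoza→Section 4pm and reassigning the rest optimally gives only 260 points — worse by 31.

Mendoza receives Section 11am.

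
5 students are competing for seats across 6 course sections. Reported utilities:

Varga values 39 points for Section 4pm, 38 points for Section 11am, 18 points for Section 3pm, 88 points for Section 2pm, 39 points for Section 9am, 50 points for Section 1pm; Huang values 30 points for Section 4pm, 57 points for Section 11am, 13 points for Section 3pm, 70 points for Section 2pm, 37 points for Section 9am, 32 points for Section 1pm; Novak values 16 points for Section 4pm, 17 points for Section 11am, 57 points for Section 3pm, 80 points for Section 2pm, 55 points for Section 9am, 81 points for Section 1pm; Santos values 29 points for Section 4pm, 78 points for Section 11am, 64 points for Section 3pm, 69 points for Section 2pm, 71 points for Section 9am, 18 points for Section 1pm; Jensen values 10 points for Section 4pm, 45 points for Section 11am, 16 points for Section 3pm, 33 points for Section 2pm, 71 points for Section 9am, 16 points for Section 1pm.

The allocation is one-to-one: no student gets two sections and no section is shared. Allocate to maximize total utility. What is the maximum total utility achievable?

Optimal: Varga→Section 2pm (88 points), Huang→Section 11am (57 points), Novak→Section 1pm (81 points), Santos→Section 3pm (64 points), Jensen→Section 9am (71 points) — total 88+57+81+64+71 = 361 points.
Row-greedy (each student in turn takes its best remaining section) gives 313 points, worse by 48.
Swapping Santos↔Huang (Santos→Section 11am 78 points, Huang→Section 3pm 13 points) loses 30.

Maximum total: 361 points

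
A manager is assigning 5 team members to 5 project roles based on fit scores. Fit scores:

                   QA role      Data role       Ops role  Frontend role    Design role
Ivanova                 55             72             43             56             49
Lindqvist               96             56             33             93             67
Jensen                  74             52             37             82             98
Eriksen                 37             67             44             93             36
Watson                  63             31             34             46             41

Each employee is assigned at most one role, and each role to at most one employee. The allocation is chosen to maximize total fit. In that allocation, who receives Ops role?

Optimal: Ivanova→Data role (72 pts), Lindqvist→QA role (96 pts), Jensen→Design role (98 pts), Eriksen→Frontend role (93 pts), Watson→Ops role (34 pts) — total 72+96+98+93+34 = 393 pts.
Column-greedy (each role in turn goes to its best remaining employee) gives 335 pts, worse by 58.
Watson's own top role is QA role (63 pts), but forcing Watson→QA role and reassigning the rest optimally gives only 370 pts — worse by 23.

Watson receives Ops role.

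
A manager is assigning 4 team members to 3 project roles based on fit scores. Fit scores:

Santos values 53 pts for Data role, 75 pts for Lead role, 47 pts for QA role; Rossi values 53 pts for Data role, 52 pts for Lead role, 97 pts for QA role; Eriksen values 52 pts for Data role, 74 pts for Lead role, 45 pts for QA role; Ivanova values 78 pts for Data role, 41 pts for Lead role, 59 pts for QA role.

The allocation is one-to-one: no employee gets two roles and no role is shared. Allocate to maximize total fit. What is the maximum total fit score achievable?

Maximum total: 250 pts

Optimal: Ivanova→Data role (78 pts), Santos→Lead role (75 pts), Rossi→QA role (97 pts) — total 78+75+97 = 250 pts.
Row-greedy (each employee in turn takes its best remaining role) gives 224 pts, worse by 26.
Swapping Ivanova↔Rossi (Ivanova→QA role 59 pts, Rossi→Data role 53 pts) loses 63.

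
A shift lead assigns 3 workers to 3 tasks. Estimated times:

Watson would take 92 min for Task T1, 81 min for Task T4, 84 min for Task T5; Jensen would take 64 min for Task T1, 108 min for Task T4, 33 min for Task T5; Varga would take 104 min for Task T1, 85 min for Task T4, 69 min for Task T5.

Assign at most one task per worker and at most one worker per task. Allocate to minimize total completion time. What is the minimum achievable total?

Optimal: Watson→Task T1 (92 min), Jensen→Task T5 (33 min), Varga→Task T4 (85 min) — total 92+33+85 = 210 min.
Row-greedy (each worker in turn takes its cheapest remaining task) gives 218 min, worse by 8.

Min total: 210 min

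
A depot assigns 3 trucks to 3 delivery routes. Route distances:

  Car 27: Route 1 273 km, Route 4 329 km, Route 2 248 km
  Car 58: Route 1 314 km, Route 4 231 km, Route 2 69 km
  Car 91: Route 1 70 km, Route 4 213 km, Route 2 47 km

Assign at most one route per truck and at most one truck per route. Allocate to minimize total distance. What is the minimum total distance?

This is the linear assignment problem.
Optimal: Car 27→Route 4 (329 km), Car 58→Route 2 (69 km), Car 91→Route 1 (70 km) — total 329+69+70 = 468 km.
Column-greedy (each route in turn goes to its cheapest remaining truck) gives 549 km, worse by 81.

Min total: 468 km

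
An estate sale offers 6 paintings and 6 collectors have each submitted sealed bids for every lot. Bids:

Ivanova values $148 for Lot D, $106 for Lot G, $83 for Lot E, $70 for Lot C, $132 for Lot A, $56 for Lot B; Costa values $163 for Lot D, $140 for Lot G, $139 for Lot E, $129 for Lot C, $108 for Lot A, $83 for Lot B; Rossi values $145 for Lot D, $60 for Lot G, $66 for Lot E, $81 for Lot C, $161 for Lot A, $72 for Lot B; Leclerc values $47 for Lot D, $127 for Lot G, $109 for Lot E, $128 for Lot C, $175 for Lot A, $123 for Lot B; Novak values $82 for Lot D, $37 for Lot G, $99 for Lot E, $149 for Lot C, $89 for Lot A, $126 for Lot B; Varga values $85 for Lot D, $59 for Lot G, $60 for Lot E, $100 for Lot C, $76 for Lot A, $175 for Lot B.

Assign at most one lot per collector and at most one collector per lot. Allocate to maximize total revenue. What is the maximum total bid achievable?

Optimal: Ivanova→Lot D ($148), Costa→Lot E ($139), Rossi→Lot A ($161), Leclerc→Lot G ($127), Novak→Lot C ($149), Varga→Lot B ($175) — total 148+139+161+127+149+175 = $899.
Column-greedy (each lot in turn goes to its best remaining collector) gives $706, worse by 193.
Next-best assignment: Ivanova→Lot G, Costa→Lot E, Rossi→Lot D, Leclerc→Lot A, Novak→Lot C, Varga→Lot B = $889.
Every other assignment is strictly worse.

Maximum total: $899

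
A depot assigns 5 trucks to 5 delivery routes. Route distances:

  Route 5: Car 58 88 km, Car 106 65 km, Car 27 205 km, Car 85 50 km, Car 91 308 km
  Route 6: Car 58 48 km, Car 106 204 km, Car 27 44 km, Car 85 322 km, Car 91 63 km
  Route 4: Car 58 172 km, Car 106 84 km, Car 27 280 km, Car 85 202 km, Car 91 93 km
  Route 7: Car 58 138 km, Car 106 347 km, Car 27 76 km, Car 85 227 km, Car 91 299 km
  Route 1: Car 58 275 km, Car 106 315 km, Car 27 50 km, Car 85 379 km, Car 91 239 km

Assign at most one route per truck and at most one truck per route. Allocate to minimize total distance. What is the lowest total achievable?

Optimal: Car 58→Route 7 (138 km), Car 106→Route 4 (84 km), Car 27→Route 1 (50 km), Car 85→Route 5 (50 km), Car 91→Route 6 (63 km) — total 138+84+50+50+63 = 385 km.
Min-entry greedy (repeatedly take the single cheapest remaining cell) gives 555 km, worse by 170.
Every other assignment is strictly worse.

Min total: 385 km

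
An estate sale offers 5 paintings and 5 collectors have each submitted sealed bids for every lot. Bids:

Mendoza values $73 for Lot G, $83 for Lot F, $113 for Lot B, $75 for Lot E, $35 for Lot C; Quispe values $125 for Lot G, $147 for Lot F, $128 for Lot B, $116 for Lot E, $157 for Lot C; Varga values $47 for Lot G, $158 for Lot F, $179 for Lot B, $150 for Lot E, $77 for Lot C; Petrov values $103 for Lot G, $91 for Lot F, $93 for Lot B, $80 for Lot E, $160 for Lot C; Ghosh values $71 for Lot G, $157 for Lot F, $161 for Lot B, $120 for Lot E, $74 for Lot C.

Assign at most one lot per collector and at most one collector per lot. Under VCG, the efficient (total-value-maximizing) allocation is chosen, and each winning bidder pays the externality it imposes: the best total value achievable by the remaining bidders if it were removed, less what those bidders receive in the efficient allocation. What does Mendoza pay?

Mendoza pays $29.

Efficient allocation: Mendoza→Lot B ($113), Quispe→Lot G ($125), Varga→Lot E ($150), Petrov→Lot C ($160), Ghosh→Lot F ($157); total welfare W = $705.
Mendoza receives Lot B at value $113, so the others get W − 113 = $592.
Without Mendoza: best allocation of the remaining 4 bidders over all 5 lots is Quispe→Lot G ($125), Varga→Lot B ($179), Petrov→Lot C ($160), Ghosh→Lot F ($157), total $621.
VCG payment = (others' best without Mendoza) − (others' welfare with Mendoza) = 621 − 592 = $29.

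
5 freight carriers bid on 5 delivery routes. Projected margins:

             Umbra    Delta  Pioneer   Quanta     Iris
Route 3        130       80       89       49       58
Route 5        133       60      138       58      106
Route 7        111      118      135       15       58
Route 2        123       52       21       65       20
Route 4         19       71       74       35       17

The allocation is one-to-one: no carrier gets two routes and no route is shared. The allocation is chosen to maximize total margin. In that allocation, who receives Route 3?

Optimal: Umbra→Route 3 ($130k), Delta→Route 4 ($71k), Pioneer→Route 7 ($135k), Quanta→Route 2 ($65k), Iris→Route 5 ($106k) — total 130+71+135+65+106 = $507k.
Max-entry greedy (repeatedly take the single best remaining cell) gives $468k, worse by 39.
Next-best assignment: Umbra→Route 3, Delta→Route 7, Pioneer→Route 4, Quanta→Route 2, Iris→Route 5 = $493k.
Umbra's own top route is Route 5 ($133k), but forcing Umbra→Route 5 and reassigning the rest optimally gives only $462k — worse by 45.

Umbra receives Route 3.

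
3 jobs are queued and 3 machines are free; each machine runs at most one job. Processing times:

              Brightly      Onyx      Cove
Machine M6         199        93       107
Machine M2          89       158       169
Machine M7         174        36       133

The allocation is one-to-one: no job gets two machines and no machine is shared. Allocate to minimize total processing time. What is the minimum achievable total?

Minimum total: 232 min

Optimal: Brightly→Machine M2 (89 min), Onyx→Machine M7 (36 min), Cove→Machine M6 (107 min) — total 89+36+107 = 232 min.
Column-greedy (each machine in turn goes to its cheapest remaining job) gives 315 min, worse by 83.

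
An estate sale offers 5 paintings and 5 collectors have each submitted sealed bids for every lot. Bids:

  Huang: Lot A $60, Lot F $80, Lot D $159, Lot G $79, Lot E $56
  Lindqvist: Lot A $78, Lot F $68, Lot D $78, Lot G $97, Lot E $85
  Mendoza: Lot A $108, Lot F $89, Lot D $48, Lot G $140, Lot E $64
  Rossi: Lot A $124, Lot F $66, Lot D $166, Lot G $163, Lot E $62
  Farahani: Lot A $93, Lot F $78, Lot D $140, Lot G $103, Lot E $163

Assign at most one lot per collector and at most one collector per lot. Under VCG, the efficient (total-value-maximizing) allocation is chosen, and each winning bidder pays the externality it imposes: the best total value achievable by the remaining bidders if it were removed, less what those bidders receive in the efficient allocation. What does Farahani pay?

Efficient allocation: Huang→Lot D ($159), Lindqvist→Lot F ($68), Mendoza→Lot A ($108), Rossi→Lot G ($163), Farahani→Lot E ($163); total welfare W = $661.
Farahani receives Lot E at value $163, so the others get W − 163 = $498.
Without Farahani: best allocation of the remaining 4 bidders over all 5 lots is Huang→Lot D ($159), Lindqvist→Lot E ($85), Mendoza→Lot A ($108), Rossi→Lot G ($163), total $515.
VCG payment = (others' best without Farahani) − (others' welfare with Farahani) = 515 − 498 = $17.

Farahani pays $17.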